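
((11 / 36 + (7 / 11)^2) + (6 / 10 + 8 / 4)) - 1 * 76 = -72.69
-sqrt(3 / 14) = -sqrt(42) / 14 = -0.46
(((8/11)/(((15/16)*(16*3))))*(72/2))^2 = 1024/3025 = 0.34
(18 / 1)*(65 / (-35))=-234 / 7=-33.43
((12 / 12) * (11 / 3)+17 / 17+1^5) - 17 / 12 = 17 / 4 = 4.25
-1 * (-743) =743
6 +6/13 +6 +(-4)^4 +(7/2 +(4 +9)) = 7409/26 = 284.96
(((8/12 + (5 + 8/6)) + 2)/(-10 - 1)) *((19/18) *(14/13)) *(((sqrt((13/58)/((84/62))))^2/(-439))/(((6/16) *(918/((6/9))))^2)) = 9424/7169466634803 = 0.00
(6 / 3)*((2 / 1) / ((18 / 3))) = 0.67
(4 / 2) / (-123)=-2 / 123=-0.02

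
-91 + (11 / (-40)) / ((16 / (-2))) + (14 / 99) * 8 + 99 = 9.17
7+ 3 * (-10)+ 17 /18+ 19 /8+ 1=-1345 /72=-18.68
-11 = -11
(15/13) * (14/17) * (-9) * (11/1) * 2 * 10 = -415800/221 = -1881.45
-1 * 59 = -59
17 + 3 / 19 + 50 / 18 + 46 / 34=61886 / 2907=21.29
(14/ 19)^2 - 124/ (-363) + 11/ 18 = 1175963/ 786258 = 1.50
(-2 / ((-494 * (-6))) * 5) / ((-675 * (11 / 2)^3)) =0.00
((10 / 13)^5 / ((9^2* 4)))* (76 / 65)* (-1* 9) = -380000 / 43441281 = -0.01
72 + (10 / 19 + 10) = 1568 / 19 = 82.53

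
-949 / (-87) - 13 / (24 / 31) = -1365 / 232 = -5.88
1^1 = 1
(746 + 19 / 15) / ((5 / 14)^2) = 2196964 / 375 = 5858.57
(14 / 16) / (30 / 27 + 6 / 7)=441 / 992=0.44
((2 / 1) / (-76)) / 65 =-1 / 2470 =-0.00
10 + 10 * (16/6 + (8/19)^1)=2330/57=40.88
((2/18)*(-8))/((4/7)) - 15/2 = -9.06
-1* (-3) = 3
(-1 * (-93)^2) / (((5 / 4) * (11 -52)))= 34596 / 205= 168.76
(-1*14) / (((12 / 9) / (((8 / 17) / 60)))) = -7 / 85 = -0.08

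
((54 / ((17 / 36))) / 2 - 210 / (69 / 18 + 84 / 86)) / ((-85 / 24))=-402624 / 105485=-3.82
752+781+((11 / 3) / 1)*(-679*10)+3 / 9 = -23363.33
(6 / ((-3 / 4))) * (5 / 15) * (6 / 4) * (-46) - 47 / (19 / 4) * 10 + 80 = 3136 / 19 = 165.05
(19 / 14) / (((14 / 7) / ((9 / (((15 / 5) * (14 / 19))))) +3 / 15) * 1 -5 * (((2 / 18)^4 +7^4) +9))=-11842605 / 105143841404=-0.00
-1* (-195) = 195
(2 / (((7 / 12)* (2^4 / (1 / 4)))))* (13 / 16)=0.04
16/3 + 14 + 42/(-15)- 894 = -13162/15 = -877.47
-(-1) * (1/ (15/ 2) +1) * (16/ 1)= 18.13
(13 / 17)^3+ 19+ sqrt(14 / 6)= sqrt(21) / 3+ 95544 / 4913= 20.97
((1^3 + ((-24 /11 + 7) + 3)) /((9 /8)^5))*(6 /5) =6356992 /1082565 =5.87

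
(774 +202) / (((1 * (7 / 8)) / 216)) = 1686528 / 7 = 240932.57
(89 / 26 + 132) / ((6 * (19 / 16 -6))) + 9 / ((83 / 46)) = 10610 / 35607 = 0.30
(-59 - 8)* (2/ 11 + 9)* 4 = -27068/ 11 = -2460.73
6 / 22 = 3 / 11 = 0.27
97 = 97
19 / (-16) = -19 / 16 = -1.19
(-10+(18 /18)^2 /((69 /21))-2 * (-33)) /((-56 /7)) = -1295 /184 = -7.04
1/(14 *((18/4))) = 1/63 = 0.02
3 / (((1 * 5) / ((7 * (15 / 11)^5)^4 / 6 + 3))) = 798406250392032962105556243 / 6727499949325600092010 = 118678.00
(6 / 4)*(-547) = -1641 / 2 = -820.50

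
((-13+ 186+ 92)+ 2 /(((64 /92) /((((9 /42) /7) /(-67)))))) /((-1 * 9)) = -13919851 /472752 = -29.44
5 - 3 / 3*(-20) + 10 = 35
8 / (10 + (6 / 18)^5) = 1944 / 2431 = 0.80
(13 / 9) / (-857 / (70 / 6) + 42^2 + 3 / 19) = 8645 / 10118844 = 0.00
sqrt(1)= 1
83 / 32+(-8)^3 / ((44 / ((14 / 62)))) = -0.03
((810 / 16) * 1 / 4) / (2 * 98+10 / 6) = 1215 / 18976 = 0.06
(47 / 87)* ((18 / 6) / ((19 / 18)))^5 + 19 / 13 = 101.64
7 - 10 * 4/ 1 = -33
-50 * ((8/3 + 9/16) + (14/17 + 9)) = -266275/408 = -652.63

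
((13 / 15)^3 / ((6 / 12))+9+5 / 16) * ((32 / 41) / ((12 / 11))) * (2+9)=69354659 / 830250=83.53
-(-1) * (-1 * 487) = -487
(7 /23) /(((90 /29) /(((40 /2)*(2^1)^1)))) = 812 /207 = 3.92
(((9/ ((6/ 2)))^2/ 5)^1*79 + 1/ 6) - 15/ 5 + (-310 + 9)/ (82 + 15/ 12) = 452051/ 3330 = 135.75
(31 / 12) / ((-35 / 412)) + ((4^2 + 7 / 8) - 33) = -46.53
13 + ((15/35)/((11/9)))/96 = 13.00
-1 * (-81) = 81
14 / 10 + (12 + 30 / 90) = 206 / 15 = 13.73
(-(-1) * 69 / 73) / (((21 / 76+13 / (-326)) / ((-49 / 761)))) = -41883828 / 162714737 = -0.26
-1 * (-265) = 265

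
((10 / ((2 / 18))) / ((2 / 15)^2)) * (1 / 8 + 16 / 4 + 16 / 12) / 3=147375 / 16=9210.94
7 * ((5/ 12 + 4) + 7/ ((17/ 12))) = 13363/ 204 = 65.50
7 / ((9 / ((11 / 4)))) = 77 / 36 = 2.14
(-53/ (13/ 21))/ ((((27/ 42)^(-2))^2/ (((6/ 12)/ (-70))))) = 1043199/ 9988160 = 0.10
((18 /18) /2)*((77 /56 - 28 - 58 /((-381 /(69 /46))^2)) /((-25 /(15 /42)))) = 0.19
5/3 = 1.67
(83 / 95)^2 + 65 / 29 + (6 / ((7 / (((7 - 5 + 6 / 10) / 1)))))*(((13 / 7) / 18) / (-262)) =30278794379 / 10080076650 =3.00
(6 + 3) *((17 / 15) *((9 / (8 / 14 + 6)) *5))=3213 / 46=69.85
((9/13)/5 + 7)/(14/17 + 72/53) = 209032/63895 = 3.27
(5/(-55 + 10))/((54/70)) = -35/243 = -0.14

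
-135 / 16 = -8.44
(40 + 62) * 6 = 612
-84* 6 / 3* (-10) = 1680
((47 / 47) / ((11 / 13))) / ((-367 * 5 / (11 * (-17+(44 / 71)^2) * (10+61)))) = 1088893 / 130285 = 8.36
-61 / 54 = -1.13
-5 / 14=-0.36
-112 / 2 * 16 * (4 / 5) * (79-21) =-207872 / 5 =-41574.40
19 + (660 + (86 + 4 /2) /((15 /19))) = 11857 /15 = 790.47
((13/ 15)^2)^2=28561/ 50625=0.56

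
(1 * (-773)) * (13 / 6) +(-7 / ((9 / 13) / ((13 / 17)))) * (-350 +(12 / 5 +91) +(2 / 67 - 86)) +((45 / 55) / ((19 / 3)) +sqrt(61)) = sqrt(61) +20868776219 / 21424590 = 981.87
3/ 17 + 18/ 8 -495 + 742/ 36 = -288841/ 612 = -471.96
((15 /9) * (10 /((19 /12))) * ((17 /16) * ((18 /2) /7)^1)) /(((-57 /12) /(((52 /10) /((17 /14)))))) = -4680 /361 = -12.96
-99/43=-2.30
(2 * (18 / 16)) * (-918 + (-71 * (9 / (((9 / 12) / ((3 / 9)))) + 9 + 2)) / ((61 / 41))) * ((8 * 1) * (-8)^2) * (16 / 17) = -1836988416 / 1037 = -1771444.95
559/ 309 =1.81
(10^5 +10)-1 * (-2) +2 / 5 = 500062 / 5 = 100012.40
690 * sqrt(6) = 1690.15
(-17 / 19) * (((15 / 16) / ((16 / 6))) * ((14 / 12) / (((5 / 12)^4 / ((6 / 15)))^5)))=-171081539662968577327104 / 1132488250732421875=-151066.94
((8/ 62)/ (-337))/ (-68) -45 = -45.00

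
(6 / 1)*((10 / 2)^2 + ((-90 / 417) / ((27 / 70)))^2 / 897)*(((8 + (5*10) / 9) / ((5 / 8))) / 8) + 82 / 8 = 7023336550691 / 16845670764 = 416.92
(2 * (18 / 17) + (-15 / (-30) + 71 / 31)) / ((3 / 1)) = 5173 / 3162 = 1.64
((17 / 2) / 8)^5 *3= 4259571 / 1048576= 4.06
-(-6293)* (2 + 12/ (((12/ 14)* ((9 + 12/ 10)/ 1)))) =1082396/ 51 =21223.45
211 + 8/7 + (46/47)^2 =3295177/15463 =213.10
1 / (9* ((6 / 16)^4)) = 4096 / 729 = 5.62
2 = 2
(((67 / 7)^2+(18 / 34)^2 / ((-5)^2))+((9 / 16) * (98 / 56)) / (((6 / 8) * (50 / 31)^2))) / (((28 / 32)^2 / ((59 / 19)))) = 3078913438919 / 8239931875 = 373.66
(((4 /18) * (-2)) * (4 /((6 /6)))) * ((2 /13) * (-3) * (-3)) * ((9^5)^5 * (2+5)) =-160809149242974979884535776 /13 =-12369934557151921529579680.00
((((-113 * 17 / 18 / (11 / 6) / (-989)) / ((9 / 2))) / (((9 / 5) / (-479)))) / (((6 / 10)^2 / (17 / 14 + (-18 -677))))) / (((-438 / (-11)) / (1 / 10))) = 223437609175 / 13263166476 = 16.85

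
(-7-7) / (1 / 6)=-84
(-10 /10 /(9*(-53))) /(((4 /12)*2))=1 /318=0.00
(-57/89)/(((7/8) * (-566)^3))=57/14120411501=0.00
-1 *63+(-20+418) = 335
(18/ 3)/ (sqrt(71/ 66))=6 * sqrt(4686)/ 71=5.78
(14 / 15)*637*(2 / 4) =4459 / 15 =297.27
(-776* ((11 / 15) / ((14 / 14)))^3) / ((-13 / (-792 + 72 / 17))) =-512296576 / 27625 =-18544.67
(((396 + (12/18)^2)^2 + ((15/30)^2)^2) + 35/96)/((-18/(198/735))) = -896238365/381024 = -2352.18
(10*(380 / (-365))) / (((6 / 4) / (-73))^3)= 32400320 / 27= 1200011.85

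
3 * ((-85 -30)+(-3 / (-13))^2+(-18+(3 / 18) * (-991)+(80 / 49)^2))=-719301487 / 811538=-886.34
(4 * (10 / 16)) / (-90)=-0.03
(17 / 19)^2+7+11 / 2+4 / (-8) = 4621 / 361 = 12.80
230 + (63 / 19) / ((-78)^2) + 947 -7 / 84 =22674487 / 19266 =1176.92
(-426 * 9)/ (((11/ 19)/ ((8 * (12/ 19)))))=-368064/ 11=-33460.36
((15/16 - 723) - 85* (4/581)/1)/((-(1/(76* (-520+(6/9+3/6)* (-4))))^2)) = 6008131043768788/5229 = 1149001920781.94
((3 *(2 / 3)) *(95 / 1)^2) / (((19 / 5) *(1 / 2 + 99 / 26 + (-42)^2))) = 2.69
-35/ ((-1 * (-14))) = -5/ 2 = -2.50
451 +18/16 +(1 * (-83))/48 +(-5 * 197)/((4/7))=-1273.35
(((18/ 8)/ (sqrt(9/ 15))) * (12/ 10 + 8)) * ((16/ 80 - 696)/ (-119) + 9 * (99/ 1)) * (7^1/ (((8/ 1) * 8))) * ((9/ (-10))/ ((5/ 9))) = -372803067 * sqrt(15)/ 340000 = -4246.65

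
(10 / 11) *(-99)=-90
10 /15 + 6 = 20 /3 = 6.67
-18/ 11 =-1.64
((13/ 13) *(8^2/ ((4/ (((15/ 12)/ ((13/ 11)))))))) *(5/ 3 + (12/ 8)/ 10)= 1199/ 39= 30.74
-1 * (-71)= 71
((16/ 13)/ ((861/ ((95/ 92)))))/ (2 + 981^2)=380/ 247749768357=0.00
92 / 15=6.13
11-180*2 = -349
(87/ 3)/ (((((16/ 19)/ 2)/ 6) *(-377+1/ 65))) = -35815/ 32672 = -1.10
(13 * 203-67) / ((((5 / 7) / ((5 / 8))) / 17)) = 76517 / 2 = 38258.50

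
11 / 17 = 0.65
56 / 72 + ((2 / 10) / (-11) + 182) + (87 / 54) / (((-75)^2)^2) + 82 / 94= 183.63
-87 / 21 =-29 / 7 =-4.14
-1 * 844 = -844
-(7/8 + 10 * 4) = -327/8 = -40.88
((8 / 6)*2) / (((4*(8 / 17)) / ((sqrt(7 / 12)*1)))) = 1.08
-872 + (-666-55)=-1593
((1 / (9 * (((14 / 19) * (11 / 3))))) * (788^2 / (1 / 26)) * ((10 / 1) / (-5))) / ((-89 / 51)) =5214687712 / 6853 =760935.02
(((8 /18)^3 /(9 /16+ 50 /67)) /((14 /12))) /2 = 68608 /2386503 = 0.03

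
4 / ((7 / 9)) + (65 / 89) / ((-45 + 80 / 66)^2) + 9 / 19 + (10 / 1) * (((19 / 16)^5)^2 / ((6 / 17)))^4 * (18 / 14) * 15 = 2083479505257667009611281454972268714313544185340224189802438792079 / 173387540191581032847189512079683127736847322111541499658240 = 12016316.18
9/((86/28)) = 126/43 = 2.93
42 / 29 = 1.45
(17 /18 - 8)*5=-635 /18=-35.28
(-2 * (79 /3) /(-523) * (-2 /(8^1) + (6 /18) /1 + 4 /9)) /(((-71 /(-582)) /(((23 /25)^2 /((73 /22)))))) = 1694457886 /15247738125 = 0.11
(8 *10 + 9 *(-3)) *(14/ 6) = 371/ 3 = 123.67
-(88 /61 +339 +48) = -23695 /61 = -388.44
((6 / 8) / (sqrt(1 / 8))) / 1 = 3* sqrt(2) / 2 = 2.12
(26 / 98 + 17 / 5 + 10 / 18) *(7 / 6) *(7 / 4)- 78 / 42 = 51109 / 7560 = 6.76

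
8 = 8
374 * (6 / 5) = 2244 / 5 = 448.80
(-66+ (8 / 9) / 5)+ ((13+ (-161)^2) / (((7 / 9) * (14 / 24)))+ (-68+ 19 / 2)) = 251530219 / 4410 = 57036.33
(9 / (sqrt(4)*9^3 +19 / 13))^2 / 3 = 4563 / 359974729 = 0.00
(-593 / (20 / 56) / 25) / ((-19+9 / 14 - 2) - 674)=116228 / 1215125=0.10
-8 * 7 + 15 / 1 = -41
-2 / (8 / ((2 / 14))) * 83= -83 / 28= -2.96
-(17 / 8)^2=-289 / 64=-4.52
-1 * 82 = -82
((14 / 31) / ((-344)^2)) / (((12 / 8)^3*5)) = 7 / 30952260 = 0.00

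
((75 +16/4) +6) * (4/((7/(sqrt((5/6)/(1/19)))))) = 170 * sqrt(570)/21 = 193.27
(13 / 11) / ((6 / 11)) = 13 / 6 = 2.17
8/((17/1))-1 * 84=-1420/17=-83.53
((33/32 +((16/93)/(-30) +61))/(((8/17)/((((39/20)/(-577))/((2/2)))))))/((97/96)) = -611908999/1388031200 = -0.44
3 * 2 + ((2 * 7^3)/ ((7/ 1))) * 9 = 888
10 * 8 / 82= 40 / 41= 0.98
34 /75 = 0.45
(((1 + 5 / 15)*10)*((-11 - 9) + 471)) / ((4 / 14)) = 63140 / 3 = 21046.67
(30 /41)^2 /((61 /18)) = 16200 /102541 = 0.16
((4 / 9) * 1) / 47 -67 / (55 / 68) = -1926968 / 23265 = -82.83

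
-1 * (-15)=15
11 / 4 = 2.75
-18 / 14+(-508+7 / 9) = -32036 / 63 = -508.51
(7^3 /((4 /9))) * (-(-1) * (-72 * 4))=-222264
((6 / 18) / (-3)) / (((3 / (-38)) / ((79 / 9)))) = 3002 / 243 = 12.35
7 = 7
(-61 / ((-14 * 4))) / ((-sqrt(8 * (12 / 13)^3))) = -793 * sqrt(78) / 16128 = -0.43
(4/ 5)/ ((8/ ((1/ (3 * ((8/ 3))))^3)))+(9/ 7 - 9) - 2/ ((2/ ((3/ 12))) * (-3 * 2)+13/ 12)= -154794139/ 20177920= -7.67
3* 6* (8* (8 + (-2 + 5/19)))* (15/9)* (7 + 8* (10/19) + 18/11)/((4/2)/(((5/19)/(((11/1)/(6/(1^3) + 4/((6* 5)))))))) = 1416.75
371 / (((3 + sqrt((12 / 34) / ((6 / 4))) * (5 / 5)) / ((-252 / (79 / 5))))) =-23840460 / 11771 + 934920 * sqrt(17) / 11771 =-1697.87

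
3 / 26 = 0.12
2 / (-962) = -1 / 481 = -0.00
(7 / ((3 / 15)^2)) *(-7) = -1225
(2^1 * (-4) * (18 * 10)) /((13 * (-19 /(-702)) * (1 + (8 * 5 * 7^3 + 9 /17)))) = -660960 /2216027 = -0.30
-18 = -18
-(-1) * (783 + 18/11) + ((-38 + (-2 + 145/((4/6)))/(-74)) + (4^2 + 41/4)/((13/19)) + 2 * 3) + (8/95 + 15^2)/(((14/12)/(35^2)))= 23838090988/100529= 237126.51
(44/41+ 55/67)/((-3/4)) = -20812/8241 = -2.53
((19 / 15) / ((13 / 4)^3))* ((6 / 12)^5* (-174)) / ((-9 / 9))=2204 / 10985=0.20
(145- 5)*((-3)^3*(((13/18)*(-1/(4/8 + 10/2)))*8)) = 43680/11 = 3970.91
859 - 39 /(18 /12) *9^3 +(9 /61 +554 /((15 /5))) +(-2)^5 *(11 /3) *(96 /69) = -76071076 /4209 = -18073.43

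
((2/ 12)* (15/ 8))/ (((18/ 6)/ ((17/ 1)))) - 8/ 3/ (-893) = 76033/ 42864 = 1.77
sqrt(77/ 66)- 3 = -3+sqrt(42)/ 6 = -1.92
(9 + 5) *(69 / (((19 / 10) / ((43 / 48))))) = 455.46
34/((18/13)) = 221/9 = 24.56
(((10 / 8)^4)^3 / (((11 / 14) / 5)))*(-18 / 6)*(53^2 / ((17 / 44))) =-72008056640625 / 35651584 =-2019771.59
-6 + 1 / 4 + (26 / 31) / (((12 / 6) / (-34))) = -20.01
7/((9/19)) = 133/9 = 14.78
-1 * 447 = -447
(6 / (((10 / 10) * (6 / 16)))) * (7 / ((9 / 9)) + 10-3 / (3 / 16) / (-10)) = 1488 / 5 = 297.60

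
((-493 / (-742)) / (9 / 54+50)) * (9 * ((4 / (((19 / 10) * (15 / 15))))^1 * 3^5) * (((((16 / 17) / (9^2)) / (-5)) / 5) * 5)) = -300672 / 2121749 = -0.14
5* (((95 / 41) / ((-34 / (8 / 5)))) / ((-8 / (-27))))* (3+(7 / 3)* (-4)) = 16245 / 1394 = 11.65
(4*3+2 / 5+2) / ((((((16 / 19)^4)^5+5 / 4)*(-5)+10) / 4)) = 43303649423092943838745652352 / 2698355427354483947031052475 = 16.05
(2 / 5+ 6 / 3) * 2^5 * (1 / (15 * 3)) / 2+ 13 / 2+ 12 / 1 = 2903 / 150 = 19.35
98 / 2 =49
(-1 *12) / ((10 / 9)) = -54 / 5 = -10.80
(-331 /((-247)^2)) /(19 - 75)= 331 /3416504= 0.00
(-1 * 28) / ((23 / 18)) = -21.91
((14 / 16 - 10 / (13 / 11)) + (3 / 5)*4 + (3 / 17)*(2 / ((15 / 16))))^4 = 3268992155912064481 / 6106734799360000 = 535.31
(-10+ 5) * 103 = -515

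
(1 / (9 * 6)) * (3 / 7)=1 / 126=0.01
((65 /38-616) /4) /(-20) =23343 /3040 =7.68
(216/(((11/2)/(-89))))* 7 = -269136/11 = -24466.91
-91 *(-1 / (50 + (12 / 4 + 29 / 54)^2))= 265356 / 182281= 1.46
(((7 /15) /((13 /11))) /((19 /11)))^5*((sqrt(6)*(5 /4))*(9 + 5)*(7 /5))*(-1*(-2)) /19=21360584468181343*sqrt(6) /13264615404607246875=0.00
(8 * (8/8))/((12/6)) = 4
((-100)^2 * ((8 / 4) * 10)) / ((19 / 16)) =3200000 / 19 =168421.05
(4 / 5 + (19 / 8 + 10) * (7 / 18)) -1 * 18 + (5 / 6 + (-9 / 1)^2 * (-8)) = -158293 / 240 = -659.55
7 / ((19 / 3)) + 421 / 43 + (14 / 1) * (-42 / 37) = -151022 / 30229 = -5.00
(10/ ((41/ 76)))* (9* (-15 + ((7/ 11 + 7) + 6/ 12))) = -516420/ 451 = -1145.06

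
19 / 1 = 19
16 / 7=2.29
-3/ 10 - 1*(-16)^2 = -256.30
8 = 8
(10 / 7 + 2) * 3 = 72 / 7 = 10.29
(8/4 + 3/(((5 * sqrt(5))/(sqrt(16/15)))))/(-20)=-1/10 - sqrt(3)/125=-0.11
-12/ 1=-12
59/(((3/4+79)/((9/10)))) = 1062/1595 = 0.67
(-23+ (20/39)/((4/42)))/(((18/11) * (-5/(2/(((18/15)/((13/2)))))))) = 2519/108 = 23.32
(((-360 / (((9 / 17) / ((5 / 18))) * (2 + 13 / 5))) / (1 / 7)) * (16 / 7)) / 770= -13600 / 15939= -0.85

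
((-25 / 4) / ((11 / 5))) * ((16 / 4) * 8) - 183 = -3013 / 11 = -273.91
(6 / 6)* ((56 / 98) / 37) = 4 / 259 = 0.02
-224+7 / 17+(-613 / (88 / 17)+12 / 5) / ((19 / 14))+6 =-21536651 / 71060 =-303.08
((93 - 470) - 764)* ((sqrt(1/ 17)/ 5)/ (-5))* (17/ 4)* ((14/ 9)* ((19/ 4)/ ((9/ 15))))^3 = 13421794085* sqrt(17)/ 629856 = 87860.52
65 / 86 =0.76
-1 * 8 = -8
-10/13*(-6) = 60/13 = 4.62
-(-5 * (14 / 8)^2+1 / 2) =237 / 16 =14.81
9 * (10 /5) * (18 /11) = 324 /11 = 29.45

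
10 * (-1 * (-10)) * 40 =4000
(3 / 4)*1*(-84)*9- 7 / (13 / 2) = -7385 / 13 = -568.08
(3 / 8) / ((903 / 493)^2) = 243049 / 2174424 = 0.11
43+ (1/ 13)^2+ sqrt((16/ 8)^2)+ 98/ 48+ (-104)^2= 44060521/ 4056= 10863.05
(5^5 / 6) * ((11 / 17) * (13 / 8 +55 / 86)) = 26778125 / 35088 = 763.17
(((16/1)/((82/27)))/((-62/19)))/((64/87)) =-44631/20336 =-2.19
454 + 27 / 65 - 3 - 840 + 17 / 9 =-386.70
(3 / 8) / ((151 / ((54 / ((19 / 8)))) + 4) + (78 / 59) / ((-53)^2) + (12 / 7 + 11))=187938954 / 11705319209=0.02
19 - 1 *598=-579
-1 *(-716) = 716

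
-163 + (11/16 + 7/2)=-158.81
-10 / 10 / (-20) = 1 / 20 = 0.05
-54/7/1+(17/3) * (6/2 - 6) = -173/7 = -24.71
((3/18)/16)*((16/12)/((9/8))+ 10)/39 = 151/50544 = 0.00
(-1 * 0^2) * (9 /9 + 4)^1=0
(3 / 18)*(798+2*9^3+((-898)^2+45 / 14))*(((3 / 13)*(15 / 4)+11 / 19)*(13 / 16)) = 16155473695 / 102144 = 158163.71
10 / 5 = 2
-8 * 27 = -216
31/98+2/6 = 191/294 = 0.65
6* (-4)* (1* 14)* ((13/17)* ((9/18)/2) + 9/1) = -52500/17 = -3088.24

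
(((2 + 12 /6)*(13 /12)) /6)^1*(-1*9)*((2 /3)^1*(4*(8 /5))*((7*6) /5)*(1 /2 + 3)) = -20384 /25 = -815.36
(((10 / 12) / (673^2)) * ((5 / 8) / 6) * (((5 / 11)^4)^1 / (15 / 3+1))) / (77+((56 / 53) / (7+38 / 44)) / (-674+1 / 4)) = 5014296875 / 283154993334001495872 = 0.00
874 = 874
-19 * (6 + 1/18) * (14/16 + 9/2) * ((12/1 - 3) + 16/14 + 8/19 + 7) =-684302/63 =-10861.94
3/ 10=0.30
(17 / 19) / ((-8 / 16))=-34 / 19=-1.79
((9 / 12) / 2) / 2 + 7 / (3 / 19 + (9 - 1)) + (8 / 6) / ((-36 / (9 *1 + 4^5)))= -2491829 / 66960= -37.21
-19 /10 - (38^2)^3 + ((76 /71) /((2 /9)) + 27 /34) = -18171001055044 /6035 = -3010936380.29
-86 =-86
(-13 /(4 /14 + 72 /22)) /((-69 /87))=29029 /6302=4.61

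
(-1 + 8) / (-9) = -7 / 9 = -0.78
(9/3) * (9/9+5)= 18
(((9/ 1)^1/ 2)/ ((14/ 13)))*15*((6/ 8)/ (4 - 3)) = 47.01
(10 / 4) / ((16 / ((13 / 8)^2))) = 0.41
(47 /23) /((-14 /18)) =-2.63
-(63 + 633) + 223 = -473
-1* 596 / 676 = -149 / 169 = -0.88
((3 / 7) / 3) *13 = 13 / 7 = 1.86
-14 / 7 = -2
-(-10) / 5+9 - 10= 1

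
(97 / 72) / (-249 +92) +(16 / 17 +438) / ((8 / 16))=168699247 / 192168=877.87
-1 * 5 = -5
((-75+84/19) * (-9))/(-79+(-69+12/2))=-12069/2698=-4.47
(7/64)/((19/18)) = 63/608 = 0.10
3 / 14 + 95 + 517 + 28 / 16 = 17191 / 28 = 613.96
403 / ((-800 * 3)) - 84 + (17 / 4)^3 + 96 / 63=-65839 / 11200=-5.88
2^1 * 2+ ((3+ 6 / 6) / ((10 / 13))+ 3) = 61 / 5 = 12.20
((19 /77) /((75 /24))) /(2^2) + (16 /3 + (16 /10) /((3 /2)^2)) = 105062 /17325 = 6.06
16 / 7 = 2.29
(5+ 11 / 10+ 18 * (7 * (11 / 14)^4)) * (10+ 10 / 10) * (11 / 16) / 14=89846977 / 3073280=29.23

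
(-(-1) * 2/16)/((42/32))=0.10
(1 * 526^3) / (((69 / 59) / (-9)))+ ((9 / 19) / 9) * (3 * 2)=-489422689950 / 437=-1119960388.90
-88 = -88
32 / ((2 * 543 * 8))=2 / 543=0.00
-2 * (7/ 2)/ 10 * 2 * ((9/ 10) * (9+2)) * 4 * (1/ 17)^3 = -1386/ 122825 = -0.01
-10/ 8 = -5/ 4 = -1.25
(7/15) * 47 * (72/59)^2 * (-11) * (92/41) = -575334144/713605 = -806.24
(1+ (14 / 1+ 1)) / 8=2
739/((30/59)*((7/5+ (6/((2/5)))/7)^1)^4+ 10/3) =39257250375/4432658518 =8.86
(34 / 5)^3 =39304 / 125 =314.43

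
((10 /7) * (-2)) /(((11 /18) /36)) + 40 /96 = -155135 /924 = -167.90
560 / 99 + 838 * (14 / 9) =43204 / 33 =1309.21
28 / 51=0.55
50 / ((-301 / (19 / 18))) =-475 / 2709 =-0.18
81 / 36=9 / 4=2.25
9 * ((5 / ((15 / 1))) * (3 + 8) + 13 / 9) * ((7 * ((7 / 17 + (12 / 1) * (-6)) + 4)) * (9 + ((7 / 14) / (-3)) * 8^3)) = 28241654 / 17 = 1661273.76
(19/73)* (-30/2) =-285/73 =-3.90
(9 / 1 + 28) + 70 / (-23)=781 / 23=33.96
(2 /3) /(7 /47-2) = -94 /261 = -0.36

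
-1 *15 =-15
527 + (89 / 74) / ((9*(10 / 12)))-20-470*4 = -761926 / 555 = -1372.84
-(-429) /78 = 11 /2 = 5.50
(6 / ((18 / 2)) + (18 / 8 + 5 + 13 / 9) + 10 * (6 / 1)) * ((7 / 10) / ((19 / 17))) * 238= 35360017 / 3420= 10339.19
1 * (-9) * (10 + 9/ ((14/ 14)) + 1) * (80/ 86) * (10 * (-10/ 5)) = 144000/ 43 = 3348.84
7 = 7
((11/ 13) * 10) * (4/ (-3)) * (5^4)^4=-67138671875000/ 39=-1721504407051.28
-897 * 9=-8073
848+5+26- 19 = 860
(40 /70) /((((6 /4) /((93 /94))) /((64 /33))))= 7936 /10857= 0.73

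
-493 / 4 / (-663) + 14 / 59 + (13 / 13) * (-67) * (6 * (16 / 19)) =-59126123 / 174876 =-338.10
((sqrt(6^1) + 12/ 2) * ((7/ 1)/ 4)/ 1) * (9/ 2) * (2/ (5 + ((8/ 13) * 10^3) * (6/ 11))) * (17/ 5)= 153153 * sqrt(6)/ 974300 + 459459/ 487150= 1.33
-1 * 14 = -14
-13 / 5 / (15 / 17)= -221 / 75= -2.95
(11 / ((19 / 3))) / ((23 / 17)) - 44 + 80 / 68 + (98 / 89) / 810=-11123086934 / 267778305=-41.54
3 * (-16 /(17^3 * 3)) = -16 /4913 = -0.00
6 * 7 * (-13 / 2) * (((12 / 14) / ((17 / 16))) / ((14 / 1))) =-1872 / 119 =-15.73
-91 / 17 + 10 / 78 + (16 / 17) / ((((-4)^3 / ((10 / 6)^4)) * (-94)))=-5.22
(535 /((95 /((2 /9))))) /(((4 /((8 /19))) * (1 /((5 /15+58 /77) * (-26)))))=-2793128 /750519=-3.72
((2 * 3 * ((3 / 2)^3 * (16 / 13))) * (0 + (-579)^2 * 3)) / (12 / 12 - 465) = -81463563 / 1508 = -54020.93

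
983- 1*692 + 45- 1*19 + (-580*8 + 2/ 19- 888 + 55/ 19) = -5208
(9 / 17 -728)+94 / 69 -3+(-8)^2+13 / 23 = -779509 / 1173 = -664.54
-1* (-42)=42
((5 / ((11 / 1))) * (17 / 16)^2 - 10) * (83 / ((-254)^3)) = 2217345 / 46145972224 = 0.00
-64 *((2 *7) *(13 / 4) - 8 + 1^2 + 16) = -3488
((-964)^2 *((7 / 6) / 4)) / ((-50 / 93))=-12603577 / 25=-504143.08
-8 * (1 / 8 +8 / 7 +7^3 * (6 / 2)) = -57695 / 7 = -8242.14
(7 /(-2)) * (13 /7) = -13 /2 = -6.50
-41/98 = -0.42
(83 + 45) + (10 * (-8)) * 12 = -832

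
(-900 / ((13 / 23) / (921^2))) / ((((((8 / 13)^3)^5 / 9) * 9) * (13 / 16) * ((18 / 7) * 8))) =-1034067110245950089816325 / 8796093022208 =-117559819755.79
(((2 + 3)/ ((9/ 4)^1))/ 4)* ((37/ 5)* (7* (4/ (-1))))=-1036/ 9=-115.11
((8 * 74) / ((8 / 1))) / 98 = 37 / 49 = 0.76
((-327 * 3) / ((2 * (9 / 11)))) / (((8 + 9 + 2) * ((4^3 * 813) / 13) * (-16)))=0.00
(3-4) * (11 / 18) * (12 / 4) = -11 / 6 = -1.83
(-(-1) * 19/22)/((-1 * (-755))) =0.00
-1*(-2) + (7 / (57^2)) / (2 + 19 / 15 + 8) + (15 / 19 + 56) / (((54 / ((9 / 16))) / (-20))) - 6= -7726643 / 488072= -15.83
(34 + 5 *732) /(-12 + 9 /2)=-492.53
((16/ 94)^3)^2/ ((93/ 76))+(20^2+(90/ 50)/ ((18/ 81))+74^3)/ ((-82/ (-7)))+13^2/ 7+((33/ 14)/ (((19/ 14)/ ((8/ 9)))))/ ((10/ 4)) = 3788458445829216174179/ 109329053811608820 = 34651.89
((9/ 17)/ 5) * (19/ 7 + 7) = 36/ 35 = 1.03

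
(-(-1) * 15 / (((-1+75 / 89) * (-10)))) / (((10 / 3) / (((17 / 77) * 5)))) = 13617 / 4312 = 3.16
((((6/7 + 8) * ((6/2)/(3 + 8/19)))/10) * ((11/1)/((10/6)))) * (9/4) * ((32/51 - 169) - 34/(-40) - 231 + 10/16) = -141995040363/30940000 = -4589.37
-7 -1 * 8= -15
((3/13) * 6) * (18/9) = 36/13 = 2.77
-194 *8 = -1552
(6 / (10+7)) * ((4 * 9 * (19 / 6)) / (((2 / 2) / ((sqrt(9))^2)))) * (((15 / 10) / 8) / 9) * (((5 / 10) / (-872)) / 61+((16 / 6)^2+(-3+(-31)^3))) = -1625619223329 / 7234112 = -224715.79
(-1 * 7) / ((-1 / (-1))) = -7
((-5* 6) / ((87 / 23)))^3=-12167000 / 24389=-498.87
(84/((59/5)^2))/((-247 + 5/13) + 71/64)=-582400/237010847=-0.00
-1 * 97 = -97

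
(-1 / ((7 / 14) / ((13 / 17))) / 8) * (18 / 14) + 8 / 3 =3457 / 1428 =2.42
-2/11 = -0.18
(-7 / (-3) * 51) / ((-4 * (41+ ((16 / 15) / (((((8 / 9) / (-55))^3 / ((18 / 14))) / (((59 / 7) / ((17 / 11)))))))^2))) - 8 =-17844857118607473565704 / 2230607139823291866401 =-8.00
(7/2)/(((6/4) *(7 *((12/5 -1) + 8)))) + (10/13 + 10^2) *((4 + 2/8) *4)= 3140135/1833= 1713.11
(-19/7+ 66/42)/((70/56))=-32/35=-0.91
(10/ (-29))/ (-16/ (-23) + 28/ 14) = -115/ 899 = -0.13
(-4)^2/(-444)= -4/111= -0.04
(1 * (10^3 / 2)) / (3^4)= 500 / 81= 6.17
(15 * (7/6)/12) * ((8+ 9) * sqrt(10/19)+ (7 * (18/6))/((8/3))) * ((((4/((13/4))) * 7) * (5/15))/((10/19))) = 160.80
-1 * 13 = -13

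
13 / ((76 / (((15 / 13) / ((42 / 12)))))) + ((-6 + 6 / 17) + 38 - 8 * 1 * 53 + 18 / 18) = -1766251 / 4522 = -390.59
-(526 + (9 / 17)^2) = -152095 / 289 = -526.28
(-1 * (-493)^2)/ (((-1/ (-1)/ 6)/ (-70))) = 102080580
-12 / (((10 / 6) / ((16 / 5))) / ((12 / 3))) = -2304 / 25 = -92.16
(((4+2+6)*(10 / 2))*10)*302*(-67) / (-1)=12140400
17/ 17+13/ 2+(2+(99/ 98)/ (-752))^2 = 62428480969/ 5431100416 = 11.49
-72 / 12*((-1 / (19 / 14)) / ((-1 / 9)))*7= -5292 / 19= -278.53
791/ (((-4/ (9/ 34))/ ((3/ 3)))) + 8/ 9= -62983/ 1224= -51.46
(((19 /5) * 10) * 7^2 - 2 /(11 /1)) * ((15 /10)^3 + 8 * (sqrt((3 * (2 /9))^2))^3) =3176960 /297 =10696.84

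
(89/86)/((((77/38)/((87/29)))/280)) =202920/473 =429.01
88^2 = 7744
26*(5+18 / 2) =364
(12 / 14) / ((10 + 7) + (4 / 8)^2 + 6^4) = 8 / 12257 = 0.00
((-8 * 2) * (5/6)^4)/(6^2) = -0.21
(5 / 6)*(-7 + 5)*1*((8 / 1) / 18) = -0.74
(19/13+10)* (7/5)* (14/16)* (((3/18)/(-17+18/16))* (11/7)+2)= 551747/19812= 27.85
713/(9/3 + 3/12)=2852/13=219.38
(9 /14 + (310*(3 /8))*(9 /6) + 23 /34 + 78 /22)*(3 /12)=1876999 /41888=44.81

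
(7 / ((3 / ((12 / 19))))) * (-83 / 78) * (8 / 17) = -9296 / 12597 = -0.74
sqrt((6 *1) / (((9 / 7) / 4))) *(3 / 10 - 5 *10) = -497 *sqrt(42) / 15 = -214.73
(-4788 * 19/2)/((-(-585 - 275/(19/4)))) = -123462/1745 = -70.75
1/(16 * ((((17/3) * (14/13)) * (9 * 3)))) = 13/34272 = 0.00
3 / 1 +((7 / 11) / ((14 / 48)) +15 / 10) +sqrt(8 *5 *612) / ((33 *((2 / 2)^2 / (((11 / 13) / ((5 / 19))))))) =147 / 22 +76 *sqrt(170) / 65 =21.93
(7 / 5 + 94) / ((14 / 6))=1431 / 35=40.89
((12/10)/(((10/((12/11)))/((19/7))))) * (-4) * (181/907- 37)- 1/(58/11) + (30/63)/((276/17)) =546526838399/10481087925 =52.14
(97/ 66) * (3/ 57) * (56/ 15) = 2716/ 9405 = 0.29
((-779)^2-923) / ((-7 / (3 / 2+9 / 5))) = -9997647 / 35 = -285647.06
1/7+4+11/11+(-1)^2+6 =85/7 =12.14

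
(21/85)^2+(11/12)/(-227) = 1121809/19680900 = 0.06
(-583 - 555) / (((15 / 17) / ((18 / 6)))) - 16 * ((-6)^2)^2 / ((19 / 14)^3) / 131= -17667439954 / 4492645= -3932.53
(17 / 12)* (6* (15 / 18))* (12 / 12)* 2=85 / 6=14.17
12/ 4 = 3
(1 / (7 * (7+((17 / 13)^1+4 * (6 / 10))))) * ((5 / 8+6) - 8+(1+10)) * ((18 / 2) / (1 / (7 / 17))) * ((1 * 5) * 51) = 225225 / 1856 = 121.35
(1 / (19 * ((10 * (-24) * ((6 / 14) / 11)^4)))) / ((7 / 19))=-5021863 / 19440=-258.33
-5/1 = -5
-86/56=-43/28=-1.54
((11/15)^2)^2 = 14641/50625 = 0.29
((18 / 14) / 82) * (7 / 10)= 0.01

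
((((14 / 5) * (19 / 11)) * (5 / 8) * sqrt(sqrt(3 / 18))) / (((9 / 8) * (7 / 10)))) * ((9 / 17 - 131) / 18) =-17.78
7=7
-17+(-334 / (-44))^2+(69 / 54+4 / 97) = 17721379 / 422532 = 41.94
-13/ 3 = -4.33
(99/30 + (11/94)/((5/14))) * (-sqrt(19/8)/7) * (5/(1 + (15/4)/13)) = -3.10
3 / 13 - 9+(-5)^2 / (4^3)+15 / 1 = 5509 / 832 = 6.62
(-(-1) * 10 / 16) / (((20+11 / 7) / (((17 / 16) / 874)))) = 595 / 16892672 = 0.00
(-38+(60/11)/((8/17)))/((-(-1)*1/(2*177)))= -102837/11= -9348.82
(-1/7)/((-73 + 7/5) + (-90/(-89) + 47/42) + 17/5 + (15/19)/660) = 1116060/516155029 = 0.00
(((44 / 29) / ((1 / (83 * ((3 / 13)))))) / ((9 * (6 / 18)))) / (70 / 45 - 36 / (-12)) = 32868 / 15457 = 2.13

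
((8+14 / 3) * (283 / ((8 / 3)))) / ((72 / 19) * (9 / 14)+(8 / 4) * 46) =715141 / 50240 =14.23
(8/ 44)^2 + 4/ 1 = 488/ 121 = 4.03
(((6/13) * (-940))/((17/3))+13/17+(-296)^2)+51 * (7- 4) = 19380198/221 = 87693.20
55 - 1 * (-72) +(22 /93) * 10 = 12031 /93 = 129.37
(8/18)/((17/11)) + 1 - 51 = -7606/153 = -49.71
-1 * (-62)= 62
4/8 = 1/2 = 0.50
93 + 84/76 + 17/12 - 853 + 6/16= -345239/456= -757.10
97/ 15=6.47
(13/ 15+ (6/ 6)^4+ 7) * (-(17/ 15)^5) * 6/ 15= -6.63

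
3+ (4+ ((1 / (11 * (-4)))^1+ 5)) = 527 / 44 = 11.98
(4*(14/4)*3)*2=84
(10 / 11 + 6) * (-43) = -297.09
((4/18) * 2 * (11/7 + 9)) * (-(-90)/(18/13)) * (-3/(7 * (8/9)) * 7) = -7215/7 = -1030.71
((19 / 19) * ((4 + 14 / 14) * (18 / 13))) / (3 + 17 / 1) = 9 / 26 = 0.35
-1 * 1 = -1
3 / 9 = 1 / 3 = 0.33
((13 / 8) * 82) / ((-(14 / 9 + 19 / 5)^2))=-1079325 / 232324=-4.65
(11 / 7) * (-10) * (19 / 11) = -190 / 7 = -27.14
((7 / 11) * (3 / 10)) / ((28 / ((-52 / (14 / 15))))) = -0.38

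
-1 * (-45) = 45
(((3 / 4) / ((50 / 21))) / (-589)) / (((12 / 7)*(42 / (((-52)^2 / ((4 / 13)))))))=-15379 / 235600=-0.07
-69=-69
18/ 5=3.60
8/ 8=1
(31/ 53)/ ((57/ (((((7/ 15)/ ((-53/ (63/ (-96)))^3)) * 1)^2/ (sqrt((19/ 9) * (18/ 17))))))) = 4825138437 * sqrt(646)/ 22767123499408674940518400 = 0.00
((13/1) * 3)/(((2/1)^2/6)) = 117/2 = 58.50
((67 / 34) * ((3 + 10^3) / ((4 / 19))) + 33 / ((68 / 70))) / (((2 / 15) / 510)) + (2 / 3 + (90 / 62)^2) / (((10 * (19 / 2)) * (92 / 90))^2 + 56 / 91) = 687920747856325119 / 19087451192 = 36040471.88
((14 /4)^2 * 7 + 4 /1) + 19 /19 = 363 /4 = 90.75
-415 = -415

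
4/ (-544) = -1/ 136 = -0.01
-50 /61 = -0.82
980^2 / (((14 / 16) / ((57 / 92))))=15640800 / 23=680034.78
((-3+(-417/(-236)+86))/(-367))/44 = -20005/3810928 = -0.01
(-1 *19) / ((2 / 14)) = -133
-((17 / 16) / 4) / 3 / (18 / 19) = -323 / 3456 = -0.09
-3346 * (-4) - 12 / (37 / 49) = 494620 / 37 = 13368.11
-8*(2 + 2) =-32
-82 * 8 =-656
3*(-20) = -60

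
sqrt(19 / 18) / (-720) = -0.00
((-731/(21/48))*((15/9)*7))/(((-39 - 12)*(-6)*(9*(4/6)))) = -860/81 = -10.62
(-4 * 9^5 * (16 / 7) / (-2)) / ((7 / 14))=3779136 / 7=539876.57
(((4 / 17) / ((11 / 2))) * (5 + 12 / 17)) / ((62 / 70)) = 27160 / 98549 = 0.28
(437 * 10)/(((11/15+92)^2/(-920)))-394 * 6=-5478648684/1934881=-2831.52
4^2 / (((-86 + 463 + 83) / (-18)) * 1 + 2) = -36 / 53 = -0.68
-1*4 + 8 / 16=-7 / 2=-3.50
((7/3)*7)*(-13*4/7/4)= -91/3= -30.33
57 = 57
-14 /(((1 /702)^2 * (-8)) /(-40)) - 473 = -34496753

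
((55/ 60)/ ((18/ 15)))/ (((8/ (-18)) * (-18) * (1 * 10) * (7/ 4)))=11/ 2016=0.01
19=19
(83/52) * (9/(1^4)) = 747/52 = 14.37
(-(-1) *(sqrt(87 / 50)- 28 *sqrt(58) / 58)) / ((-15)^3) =-sqrt(174) / 33750+14 *sqrt(58) / 97875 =0.00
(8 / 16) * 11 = 11 / 2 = 5.50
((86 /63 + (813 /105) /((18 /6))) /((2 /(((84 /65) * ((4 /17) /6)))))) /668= 1243 /8304075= 0.00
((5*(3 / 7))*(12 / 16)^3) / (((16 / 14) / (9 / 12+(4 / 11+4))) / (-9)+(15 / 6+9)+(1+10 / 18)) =820125 / 11821472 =0.07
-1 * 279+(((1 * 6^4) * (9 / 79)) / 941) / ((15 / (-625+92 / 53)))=-5624686269 / 19699835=-285.52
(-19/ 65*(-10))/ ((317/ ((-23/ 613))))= -874/ 2526173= -0.00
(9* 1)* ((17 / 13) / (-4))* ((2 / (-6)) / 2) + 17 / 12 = 595 / 312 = 1.91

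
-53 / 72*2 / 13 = -53 / 468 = -0.11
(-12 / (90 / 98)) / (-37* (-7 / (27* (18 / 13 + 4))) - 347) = 3528 / 93209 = 0.04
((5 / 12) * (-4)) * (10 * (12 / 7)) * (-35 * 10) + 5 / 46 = 460005 / 46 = 10000.11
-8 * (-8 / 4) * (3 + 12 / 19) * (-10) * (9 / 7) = -99360 / 133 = -747.07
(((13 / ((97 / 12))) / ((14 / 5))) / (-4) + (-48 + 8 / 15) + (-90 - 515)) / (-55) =13293671 / 1120350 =11.87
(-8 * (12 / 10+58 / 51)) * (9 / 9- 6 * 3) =4768 / 15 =317.87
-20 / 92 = -5 / 23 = -0.22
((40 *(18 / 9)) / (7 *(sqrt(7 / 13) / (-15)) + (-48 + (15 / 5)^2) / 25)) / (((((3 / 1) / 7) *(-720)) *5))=0.03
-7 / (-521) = 7 / 521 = 0.01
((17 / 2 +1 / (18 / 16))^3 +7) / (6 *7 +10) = 4867633 / 303264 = 16.05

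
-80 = -80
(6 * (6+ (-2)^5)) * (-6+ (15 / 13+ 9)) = -648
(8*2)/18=8/9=0.89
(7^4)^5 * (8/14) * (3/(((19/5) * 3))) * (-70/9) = -15958453259522400200/171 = -93324288067382457.31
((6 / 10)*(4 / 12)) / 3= 1 / 15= 0.07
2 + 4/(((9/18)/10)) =82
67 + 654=721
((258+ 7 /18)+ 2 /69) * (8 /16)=106985 /828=129.21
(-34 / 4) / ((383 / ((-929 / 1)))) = 15793 / 766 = 20.62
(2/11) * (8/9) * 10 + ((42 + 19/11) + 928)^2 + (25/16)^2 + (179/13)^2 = 44497169932505/47114496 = 944447.54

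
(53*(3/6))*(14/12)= 371/12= 30.92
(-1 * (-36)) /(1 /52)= 1872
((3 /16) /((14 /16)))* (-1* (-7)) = 3 /2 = 1.50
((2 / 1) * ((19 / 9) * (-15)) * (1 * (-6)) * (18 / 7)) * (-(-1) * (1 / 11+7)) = 533520 / 77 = 6928.83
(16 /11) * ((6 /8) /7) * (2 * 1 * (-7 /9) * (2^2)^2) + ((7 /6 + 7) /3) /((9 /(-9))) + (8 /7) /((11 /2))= -8861 /1386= -6.39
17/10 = 1.70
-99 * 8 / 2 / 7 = -396 / 7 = -56.57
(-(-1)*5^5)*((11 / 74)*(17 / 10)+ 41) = 19079375 / 148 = 128914.70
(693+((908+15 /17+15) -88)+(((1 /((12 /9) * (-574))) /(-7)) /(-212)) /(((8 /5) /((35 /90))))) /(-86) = -607256219051 /34158308352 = -17.78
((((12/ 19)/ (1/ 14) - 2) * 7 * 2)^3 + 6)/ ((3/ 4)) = 24114436616/ 20577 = 1171912.16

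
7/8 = 0.88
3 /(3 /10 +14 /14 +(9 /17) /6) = 255 /118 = 2.16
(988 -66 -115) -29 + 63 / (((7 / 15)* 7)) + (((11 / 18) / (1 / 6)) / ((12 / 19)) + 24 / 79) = 15993989 / 19908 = 803.40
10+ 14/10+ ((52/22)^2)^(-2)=26120837/2284880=11.43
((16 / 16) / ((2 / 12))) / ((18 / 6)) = 2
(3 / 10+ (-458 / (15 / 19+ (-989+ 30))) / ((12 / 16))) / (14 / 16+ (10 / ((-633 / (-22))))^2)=136750881684 / 145284926845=0.94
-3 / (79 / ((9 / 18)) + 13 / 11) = -33 / 1751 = -0.02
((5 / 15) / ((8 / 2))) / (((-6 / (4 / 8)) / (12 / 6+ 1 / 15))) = -31 / 2160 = -0.01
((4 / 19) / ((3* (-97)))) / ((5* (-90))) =0.00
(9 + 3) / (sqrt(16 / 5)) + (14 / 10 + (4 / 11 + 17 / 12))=2099 / 660 + 3 * sqrt(5)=9.89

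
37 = 37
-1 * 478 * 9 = -4302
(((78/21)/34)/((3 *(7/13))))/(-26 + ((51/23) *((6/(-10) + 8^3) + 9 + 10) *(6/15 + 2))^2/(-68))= -4298125/7448352751686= -0.00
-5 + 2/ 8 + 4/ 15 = -269/ 60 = -4.48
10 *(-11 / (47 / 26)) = -2860 / 47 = -60.85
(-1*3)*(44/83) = -132/83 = -1.59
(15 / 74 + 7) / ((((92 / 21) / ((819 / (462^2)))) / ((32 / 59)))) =20787 / 6075289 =0.00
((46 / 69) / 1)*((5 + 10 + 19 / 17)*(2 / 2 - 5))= -2192 / 51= -42.98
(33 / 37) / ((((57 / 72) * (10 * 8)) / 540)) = 5346 / 703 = 7.60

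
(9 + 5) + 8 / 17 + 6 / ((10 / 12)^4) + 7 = 360317 / 10625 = 33.91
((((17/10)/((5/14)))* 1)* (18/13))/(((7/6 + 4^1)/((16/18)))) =11424/10075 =1.13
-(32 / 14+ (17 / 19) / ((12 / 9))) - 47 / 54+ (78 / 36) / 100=-2733089 / 718200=-3.81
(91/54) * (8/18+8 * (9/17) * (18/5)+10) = 894257/20655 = 43.29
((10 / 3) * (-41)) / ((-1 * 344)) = 205 / 516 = 0.40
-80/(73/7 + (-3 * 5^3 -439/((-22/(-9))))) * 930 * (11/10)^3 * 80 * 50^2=3050013120000/83801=36395903.63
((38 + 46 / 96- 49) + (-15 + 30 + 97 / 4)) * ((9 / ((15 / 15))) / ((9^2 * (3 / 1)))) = 1379 / 1296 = 1.06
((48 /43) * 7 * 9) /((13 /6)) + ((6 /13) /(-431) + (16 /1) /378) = 1479870766 /45535581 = 32.50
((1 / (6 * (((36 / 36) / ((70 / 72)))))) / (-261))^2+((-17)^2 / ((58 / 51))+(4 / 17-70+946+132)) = 68205481862201 / 54030307392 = 1262.36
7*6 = 42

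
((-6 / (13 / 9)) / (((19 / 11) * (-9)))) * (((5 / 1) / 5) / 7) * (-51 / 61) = -3366 / 105469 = -0.03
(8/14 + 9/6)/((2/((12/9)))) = 29/21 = 1.38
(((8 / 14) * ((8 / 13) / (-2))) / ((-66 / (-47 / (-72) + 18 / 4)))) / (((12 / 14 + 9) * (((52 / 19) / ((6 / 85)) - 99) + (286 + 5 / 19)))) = 7049 / 1144137852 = 0.00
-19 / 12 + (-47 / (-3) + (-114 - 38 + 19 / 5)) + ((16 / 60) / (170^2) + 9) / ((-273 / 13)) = -1224832579 / 9103500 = -134.55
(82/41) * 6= 12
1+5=6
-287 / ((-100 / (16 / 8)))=287 / 50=5.74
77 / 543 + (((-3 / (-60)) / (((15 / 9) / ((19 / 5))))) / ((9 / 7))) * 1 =62573 / 271500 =0.23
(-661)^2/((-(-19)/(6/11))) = 2621526/209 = 12543.19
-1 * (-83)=83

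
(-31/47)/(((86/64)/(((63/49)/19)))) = -8928/268793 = -0.03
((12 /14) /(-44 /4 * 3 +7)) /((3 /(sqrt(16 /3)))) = -4 * sqrt(3) /273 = -0.03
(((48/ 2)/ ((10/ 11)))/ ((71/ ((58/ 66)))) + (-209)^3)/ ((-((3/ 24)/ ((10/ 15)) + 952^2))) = 51854586864/ 5147807785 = 10.07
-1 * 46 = -46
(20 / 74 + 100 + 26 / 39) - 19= 9095 / 111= 81.94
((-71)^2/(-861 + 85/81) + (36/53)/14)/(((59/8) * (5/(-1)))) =150233283/952937615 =0.16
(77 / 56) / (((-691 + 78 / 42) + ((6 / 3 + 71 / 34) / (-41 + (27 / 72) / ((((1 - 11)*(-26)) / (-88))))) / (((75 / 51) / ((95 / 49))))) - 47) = -5763527 / 3086206952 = -0.00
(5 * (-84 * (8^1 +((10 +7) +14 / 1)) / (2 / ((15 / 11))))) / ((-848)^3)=61425 / 3353901056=0.00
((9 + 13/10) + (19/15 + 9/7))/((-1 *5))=-2699/1050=-2.57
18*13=234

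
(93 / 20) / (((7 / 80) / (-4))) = -1488 / 7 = -212.57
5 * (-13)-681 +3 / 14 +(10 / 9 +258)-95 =-73291 / 126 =-581.67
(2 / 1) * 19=38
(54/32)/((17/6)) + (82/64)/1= 1021/544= 1.88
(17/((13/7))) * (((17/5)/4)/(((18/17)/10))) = 34391/468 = 73.49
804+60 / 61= 49104 / 61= 804.98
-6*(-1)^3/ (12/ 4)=2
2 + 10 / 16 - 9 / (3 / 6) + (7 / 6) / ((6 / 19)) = -841 / 72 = -11.68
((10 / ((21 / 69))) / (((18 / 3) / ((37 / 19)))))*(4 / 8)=4255 / 798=5.33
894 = 894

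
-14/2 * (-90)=630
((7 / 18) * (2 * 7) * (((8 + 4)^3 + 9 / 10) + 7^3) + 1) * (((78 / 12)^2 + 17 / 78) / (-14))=-1345300325 / 39312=-34221.11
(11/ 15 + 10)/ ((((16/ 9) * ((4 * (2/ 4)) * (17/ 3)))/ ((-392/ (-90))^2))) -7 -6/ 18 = 2.77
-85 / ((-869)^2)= -85 / 755161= -0.00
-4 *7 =-28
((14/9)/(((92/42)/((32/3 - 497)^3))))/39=-152181533371/72657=-2094519.91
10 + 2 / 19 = 10.11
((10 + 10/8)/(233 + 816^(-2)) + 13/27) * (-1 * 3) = -2219131597/1396300041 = -1.59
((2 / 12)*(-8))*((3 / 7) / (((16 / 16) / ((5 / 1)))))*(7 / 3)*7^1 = -46.67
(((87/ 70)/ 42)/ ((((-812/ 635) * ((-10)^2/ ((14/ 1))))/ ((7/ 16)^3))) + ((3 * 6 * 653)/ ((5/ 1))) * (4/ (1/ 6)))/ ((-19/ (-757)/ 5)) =139949946288947/ 12451840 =11239298.47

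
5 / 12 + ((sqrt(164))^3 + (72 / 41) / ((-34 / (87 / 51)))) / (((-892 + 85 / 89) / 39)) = 4741790923 / 11275934964 - 1138488*sqrt(41) / 79303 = -91.50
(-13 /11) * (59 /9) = -767 /99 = -7.75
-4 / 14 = -0.29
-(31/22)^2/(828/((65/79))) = -62465/31659408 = -0.00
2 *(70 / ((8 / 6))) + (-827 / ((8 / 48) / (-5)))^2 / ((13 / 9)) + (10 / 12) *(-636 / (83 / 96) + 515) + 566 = 2758835954039 / 6474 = 426140864.08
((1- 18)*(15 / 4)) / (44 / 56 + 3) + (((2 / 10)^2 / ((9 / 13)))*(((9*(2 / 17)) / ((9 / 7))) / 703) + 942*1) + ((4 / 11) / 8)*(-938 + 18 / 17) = 251560748417 / 285031350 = 882.57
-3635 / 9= -403.89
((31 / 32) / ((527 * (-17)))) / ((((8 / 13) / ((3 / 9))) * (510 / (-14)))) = 91 / 56597760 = 0.00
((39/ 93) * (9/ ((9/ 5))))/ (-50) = -13/ 310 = -0.04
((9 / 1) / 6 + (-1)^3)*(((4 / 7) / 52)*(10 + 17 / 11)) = 127 / 2002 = 0.06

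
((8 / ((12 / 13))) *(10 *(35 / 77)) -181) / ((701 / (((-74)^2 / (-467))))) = 25589348 / 10803111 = 2.37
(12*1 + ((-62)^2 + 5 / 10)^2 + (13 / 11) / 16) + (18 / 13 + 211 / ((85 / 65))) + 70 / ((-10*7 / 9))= 14780346.06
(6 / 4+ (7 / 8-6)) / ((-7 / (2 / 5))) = 29 / 140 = 0.21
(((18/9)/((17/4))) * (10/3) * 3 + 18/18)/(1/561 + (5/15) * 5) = 1067/312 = 3.42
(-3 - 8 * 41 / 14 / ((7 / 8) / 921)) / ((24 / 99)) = -101735.89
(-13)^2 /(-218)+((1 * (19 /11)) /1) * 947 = 3920615 /2398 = 1634.95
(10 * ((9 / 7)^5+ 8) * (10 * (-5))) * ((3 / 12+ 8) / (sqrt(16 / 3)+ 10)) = -11973121875 / 2386594+ 798208125 * sqrt(3) / 1193297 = -3858.24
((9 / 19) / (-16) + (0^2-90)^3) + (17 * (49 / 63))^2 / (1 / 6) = -5975022355 / 8208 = -727951.07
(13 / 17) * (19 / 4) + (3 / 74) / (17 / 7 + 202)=4359541 / 1200132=3.63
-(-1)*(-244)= -244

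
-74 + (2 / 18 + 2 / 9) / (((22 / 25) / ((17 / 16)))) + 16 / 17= -1304327 / 17952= -72.66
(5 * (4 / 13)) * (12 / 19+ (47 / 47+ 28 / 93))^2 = 233244500 / 40589757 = 5.75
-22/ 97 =-0.23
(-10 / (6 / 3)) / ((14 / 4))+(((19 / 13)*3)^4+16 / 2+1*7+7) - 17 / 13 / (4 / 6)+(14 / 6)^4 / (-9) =384.91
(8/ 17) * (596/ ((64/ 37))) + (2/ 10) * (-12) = 27157/ 170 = 159.75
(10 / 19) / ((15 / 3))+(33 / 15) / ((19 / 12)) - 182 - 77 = -24463 / 95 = -257.51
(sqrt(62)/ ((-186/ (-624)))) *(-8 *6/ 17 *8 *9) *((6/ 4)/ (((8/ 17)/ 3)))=-202176 *sqrt(62)/ 31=-51352.76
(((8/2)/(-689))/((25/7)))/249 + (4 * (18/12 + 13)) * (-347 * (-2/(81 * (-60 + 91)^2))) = 57546551584/111287331675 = 0.52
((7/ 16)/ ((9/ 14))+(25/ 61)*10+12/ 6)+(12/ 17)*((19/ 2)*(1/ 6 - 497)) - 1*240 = -266171707/ 74664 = -3564.93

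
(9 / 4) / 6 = 3 / 8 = 0.38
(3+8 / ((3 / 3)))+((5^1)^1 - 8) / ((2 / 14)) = -10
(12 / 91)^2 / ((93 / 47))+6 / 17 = 1578618 / 4364087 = 0.36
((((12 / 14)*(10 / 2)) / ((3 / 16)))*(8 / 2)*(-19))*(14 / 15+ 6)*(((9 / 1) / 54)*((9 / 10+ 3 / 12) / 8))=-90896 / 315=-288.56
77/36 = 2.14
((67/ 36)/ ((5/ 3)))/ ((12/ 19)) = 1273/ 720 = 1.77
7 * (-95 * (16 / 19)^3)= -143360 / 361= -397.12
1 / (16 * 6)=1 / 96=0.01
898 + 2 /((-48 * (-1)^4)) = 21551 /24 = 897.96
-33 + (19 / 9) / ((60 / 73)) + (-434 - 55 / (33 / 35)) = -282293 / 540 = -522.76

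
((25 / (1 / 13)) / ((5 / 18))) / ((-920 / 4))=-117 / 23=-5.09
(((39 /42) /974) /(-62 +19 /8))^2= 676 /2644178444649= 0.00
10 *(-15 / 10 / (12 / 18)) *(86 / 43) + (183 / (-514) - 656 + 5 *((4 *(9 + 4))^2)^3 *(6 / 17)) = 304862794890431 / 8738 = 34889310470.41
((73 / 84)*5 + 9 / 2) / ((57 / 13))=9659 / 4788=2.02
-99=-99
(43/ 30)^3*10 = 79507/ 2700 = 29.45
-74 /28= -37 /14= -2.64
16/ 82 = 8/ 41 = 0.20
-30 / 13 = -2.31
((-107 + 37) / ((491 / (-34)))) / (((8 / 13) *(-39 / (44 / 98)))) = -935 / 10311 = -0.09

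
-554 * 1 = -554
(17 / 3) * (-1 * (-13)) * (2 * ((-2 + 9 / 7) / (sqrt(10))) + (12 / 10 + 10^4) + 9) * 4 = 44245084 / 15 - 884 * sqrt(10) / 21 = 2949539.15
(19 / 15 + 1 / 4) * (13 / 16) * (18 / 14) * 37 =18759 / 320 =58.62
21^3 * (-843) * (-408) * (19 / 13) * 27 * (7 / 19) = 602015157576 / 13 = 46308858275.08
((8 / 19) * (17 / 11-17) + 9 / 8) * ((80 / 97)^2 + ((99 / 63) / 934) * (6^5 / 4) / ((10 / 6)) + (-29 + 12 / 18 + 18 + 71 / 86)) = 2451265217969107 / 66341360334480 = 36.95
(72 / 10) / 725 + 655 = 2374411 / 3625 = 655.01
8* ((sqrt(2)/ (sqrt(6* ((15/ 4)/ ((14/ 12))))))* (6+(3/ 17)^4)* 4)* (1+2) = 5346208* sqrt(210)/ 417605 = 185.52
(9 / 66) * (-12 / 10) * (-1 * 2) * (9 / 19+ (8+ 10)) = 6318 / 1045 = 6.05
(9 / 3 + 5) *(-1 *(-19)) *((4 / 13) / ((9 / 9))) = 608 / 13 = 46.77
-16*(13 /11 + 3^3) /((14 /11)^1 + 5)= -4960 /69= -71.88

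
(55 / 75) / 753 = 11 / 11295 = 0.00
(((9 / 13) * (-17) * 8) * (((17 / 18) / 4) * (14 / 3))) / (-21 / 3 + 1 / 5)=595 / 39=15.26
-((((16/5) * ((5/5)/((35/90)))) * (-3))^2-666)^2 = -4809977316/1500625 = -3205.32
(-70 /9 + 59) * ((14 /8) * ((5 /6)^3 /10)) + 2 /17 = 1402579 /264384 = 5.31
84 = 84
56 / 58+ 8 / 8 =57 / 29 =1.97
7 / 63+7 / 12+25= 925 / 36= 25.69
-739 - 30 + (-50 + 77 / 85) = -69538 / 85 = -818.09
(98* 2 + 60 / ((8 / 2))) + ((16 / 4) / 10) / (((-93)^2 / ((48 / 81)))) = 246366797 / 1167615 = 211.00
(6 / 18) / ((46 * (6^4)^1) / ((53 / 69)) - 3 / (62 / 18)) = 1643 / 382551579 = 0.00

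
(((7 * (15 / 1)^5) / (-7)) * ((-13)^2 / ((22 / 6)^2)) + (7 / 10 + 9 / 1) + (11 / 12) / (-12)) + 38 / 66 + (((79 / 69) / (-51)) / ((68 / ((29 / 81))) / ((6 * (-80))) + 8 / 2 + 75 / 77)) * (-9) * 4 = -132969090348027004777 / 13929997253040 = -9545521.65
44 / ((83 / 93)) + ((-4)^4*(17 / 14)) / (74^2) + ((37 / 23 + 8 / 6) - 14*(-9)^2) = -59365687355 / 54881841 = -1081.70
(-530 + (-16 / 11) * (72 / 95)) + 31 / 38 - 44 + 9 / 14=-4196204 / 7315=-573.64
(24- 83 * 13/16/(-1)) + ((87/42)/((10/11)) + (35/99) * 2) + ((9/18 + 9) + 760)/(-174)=144699571/1607760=90.00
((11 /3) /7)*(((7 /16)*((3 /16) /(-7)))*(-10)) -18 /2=-8009 /896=-8.94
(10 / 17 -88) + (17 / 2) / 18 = -53207 / 612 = -86.94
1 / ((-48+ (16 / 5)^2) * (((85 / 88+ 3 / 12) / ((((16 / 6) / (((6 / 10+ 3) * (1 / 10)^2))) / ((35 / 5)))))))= -0.23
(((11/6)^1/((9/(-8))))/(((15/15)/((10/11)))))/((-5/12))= 32/9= 3.56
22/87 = 0.25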